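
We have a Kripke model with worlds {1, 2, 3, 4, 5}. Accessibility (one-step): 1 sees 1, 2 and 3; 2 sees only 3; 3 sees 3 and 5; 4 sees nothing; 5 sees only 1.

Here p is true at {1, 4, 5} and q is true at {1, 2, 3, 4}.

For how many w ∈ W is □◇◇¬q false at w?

1

1: successors {1, 2, 3}; ◇◇¬q there: 1:T, 2:T, 3:T. ✓
2: successors {3}; ◇◇¬q there: 3:T. ✓
3: successors {3, 5}; ◇◇¬q there: 3:T, 5:F. ✗
4: no successors, so □◇◇¬q holds vacuously. ✓
5: successors {1}; ◇◇¬q there: 1:T. ✓
Satisfying worlds: {1, 2, 4, 5}.
So □◇◇¬q fails at the other 1 world.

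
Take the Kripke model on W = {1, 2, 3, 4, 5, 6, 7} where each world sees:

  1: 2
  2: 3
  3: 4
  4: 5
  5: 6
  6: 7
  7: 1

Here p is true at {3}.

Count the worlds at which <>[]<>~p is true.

6

1: successors {2}; []<>~p there: 2:T. ✓
2: successors {3}; []<>~p there: 3:T. ✓
3: successors {4}; []<>~p there: 4:T. ✓
4: successors {5}; []<>~p there: 5:T. ✓
5: successors {6}; []<>~p there: 6:T. ✓
6: successors {7}; []<>~p there: 7:T. ✓
7: successors {1}; []<>~p there: 1:F. ✗
Satisfying worlds: {1, 2, 3, 4, 5, 6}.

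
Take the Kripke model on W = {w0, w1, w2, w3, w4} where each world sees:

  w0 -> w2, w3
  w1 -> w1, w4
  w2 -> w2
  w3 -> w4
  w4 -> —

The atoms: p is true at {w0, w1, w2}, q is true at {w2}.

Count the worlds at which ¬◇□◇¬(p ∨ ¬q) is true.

3

w0: ◇□◇¬(p ∨ ¬q) is F. ✓
w1: ◇□◇¬(p ∨ ¬q) is T. ✗
w2: ◇□◇¬(p ∨ ¬q) is F. ✓
w3: ◇□◇¬(p ∨ ¬q) is T. ✗
w4: ◇□◇¬(p ∨ ¬q) is F. ✓
Satisfying worlds: {w0, w2, w4}.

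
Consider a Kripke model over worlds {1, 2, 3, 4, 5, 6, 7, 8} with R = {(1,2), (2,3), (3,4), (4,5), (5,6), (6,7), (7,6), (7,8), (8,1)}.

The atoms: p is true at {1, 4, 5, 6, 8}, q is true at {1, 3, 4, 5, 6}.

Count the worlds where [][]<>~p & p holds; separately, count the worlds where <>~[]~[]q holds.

For [][]<>~p & p:
1: [][]<>~p is F, p is T. ✗
2: [][]<>~p is F, p is F. ✗
3: [][]<>~p is F, p is F. ✗
4: [][]<>~p is T, p is T. ✓
5: [][]<>~p is F, p is T. ✗
6: [][]<>~p is F, p is T. ✗
7: [][]<>~p is F, p is F. ✗
8: [][]<>~p is T, p is T. ✓
— 2 worlds.
For <>~[]~[]q:
1: successors {2}; ~[]~[]q there: 2:T. ✓
2: successors {3}; ~[]~[]q there: 3:T. ✓
3: successors {4}; ~[]~[]q there: 4:T. ✓
4: successors {5}; ~[]~[]q there: 5:F. ✗
5: successors {6}; ~[]~[]q there: 6:F. ✗
6: successors {7}; ~[]~[]q there: 7:T. ✓
7: successors {6, 8}; ~[]~[]q there: 6:F, 8:F. ✗
8: successors {1}; ~[]~[]q there: 1:T. ✓
— 5 worlds.

2 and 5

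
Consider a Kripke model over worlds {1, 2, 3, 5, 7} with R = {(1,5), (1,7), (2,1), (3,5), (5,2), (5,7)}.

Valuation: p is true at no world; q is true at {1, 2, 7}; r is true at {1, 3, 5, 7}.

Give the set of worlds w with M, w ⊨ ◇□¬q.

{1, 5}

1: successors {5, 7}; □¬q there: 5:F, 7:T. ✓
2: successors {1}; □¬q there: 1:F. ✗
3: successors {5}; □¬q there: 5:F. ✗
5: successors {2, 7}; □¬q there: 2:F, 7:T. ✓
7: no successors, so ◇□¬q fails. ✗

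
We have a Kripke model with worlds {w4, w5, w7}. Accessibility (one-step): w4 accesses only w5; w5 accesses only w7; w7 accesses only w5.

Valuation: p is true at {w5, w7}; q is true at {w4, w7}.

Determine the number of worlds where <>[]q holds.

2

w4: successors {w5}; []q there: w5:T. ✓
w5: successors {w7}; []q there: w7:F. ✗
w7: successors {w5}; []q there: w5:T. ✓
Satisfying worlds: {w4, w7}.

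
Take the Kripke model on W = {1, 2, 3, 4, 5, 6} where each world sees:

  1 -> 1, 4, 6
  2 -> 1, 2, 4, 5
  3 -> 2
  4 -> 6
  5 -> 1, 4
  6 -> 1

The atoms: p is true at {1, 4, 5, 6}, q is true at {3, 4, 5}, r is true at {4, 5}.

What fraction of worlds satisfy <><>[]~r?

5/6

1: successors {1, 4, 6}; <>[]~r there: 1:T, 4:T, 6:F. ✓
2: successors {1, 2, 4, 5}; <>[]~r there: 1:T, 2:T, 4:T, 5:T. ✓
3: successors {2}; <>[]~r there: 2:T. ✓
4: successors {6}; <>[]~r there: 6:F. ✗
5: successors {1, 4}; <>[]~r there: 1:T, 4:T. ✓
6: successors {1}; <>[]~r there: 1:T. ✓
That's 5 of 6 worlds, so 5/6.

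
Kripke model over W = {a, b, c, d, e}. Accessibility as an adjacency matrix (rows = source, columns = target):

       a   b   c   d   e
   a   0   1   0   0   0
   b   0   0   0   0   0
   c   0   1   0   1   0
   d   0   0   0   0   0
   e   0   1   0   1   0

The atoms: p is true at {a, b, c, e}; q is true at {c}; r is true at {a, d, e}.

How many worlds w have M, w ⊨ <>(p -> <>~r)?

a: successors {b}; p -> <>~r there: b:F. ✗
b: no successors, so <>(p -> <>~r) fails. ✗
c: successors {b, d}; p -> <>~r there: b:F, d:T. ✓
d: no successors, so <>(p -> <>~r) fails. ✗
e: successors {b, d}; p -> <>~r there: b:F, d:T. ✓
Satisfying worlds: {c, e}.

2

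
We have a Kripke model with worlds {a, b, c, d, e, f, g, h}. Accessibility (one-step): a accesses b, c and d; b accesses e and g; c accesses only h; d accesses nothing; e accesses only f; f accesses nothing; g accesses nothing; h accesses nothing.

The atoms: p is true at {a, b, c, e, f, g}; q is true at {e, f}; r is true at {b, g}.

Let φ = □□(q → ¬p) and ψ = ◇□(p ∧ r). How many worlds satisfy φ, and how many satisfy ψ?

6 and 4

For □□(q → ¬p):
a: successors {b, c, d}; □(q → ¬p) there: b:F, c:T, d:T. ✗
b: successors {e, g}; □(q → ¬p) there: e:F, g:T. ✗
c: successors {h}; □(q → ¬p) there: h:T. ✓
d: no successors, so □□(q → ¬p) holds vacuously. ✓
e: successors {f}; □(q → ¬p) there: f:T. ✓
f: no successors, so □□(q → ¬p) holds vacuously. ✓
g: no successors, so □□(q → ¬p) holds vacuously. ✓
h: no successors, so □□(q → ¬p) holds vacuously. ✓
— 6 worlds.
For ◇□(p ∧ r):
a: successors {b, c, d}; □(p ∧ r) there: b:F, c:F, d:T. ✓
b: successors {e, g}; □(p ∧ r) there: e:F, g:T. ✓
c: successors {h}; □(p ∧ r) there: h:T. ✓
d: no successors, so ◇□(p ∧ r) fails. ✗
e: successors {f}; □(p ∧ r) there: f:T. ✓
f: no successors, so ◇□(p ∧ r) fails. ✗
g: no successors, so ◇□(p ∧ r) fails. ✗
h: no successors, so ◇□(p ∧ r) fails. ✗
— 4 worlds.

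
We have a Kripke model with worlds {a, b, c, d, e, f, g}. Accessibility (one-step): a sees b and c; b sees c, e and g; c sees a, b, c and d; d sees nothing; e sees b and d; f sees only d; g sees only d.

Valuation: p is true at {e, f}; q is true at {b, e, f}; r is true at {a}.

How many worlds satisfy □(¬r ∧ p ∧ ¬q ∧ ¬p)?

a: successors {b, c}; ¬r ∧ p ∧ ¬q ∧ ¬p there: b:F, c:F. ✗
b: successors {c, e, g}; ¬r ∧ p ∧ ¬q ∧ ¬p there: c:F, e:F, g:F. ✗
c: successors {a, b, c, d}; ¬r ∧ p ∧ ¬q ∧ ¬p there: a:F, b:F, c:F, d:F. ✗
d: no successors, so □(¬r ∧ p ∧ ¬q ∧ ¬p) holds vacuously. ✓
e: successors {b, d}; ¬r ∧ p ∧ ¬q ∧ ¬p there: b:F, d:F. ✗
f: successors {d}; ¬r ∧ p ∧ ¬q ∧ ¬p there: d:F. ✗
g: successors {d}; ¬r ∧ p ∧ ¬q ∧ ¬p there: d:F. ✗
Satisfying worlds: {d}.

1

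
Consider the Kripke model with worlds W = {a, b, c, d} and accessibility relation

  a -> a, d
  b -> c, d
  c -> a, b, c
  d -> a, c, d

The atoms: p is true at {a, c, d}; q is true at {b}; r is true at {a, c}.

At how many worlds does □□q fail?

a: successors {a, d}; □q there: a:F, d:F. ✗
b: successors {c, d}; □q there: c:F, d:F. ✗
c: successors {a, b, c}; □q there: a:F, b:F, c:F. ✗
d: successors {a, c, d}; □q there: a:F, c:F, d:F. ✗
Satisfying worlds: ∅.
So □□q fails at the other 4 worlds.

4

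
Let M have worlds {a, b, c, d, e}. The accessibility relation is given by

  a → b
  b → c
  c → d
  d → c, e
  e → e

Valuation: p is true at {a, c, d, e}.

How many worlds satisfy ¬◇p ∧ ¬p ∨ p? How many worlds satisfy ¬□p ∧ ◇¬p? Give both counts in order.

4 and 1

For ¬◇p ∧ ¬p ∨ p:
a: ¬◇p ∧ ¬p is F, p is T. ✓
b: ¬◇p ∧ ¬p is F, p is F. ✗
c: ¬◇p ∧ ¬p is F, p is T. ✓
d: ¬◇p ∧ ¬p is F, p is T. ✓
e: ¬◇p ∧ ¬p is F, p is T. ✓
— 4 worlds.
For ¬□p ∧ ◇¬p:
a: ¬□p is T, ◇¬p is T. ✓
b: ¬□p is F, ◇¬p is F. ✗
c: ¬□p is F, ◇¬p is F. ✗
d: ¬□p is F, ◇¬p is F. ✗
e: ¬□p is F, ◇¬p is F. ✗
— 1 world.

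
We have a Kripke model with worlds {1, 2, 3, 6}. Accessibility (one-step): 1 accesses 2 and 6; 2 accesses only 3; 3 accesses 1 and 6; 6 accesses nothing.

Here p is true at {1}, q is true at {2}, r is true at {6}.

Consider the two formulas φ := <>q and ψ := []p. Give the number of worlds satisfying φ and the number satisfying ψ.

1 and 1

For <>q:
1: successors {2, 6}; q there: 2:T, 6:F. ✓
2: successors {3}; q there: 3:F. ✗
3: successors {1, 6}; q there: 1:F, 6:F. ✗
6: no successors, so <>q fails. ✗
— 1 world.
For []p:
1: successors {2, 6}; p there: 2:F, 6:F. ✗
2: successors {3}; p there: 3:F. ✗
3: successors {1, 6}; p there: 1:T, 6:F. ✗
6: no successors, so []p holds vacuously. ✓
— 1 world.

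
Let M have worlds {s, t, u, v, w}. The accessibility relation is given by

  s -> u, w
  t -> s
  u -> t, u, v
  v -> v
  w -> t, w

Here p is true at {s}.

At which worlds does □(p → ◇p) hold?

s: successors {u, w}; p → ◇p there: u:T, w:T. ✓
t: successors {s}; p → ◇p there: s:F. ✗
u: successors {t, u, v}; p → ◇p there: t:T, u:T, v:T. ✓
v: successors {v}; p → ◇p there: v:T. ✓
w: successors {t, w}; p → ◇p there: t:T, w:T. ✓

{s, u, v, w}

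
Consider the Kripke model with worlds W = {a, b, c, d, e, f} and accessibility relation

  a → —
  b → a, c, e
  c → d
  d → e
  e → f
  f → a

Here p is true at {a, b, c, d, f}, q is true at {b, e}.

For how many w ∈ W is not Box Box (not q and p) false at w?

5

a: Box Box (not q and p) is T. ✗
b: Box Box (not q and p) is T. ✗
c: Box Box (not q and p) is F. ✓
d: Box Box (not q and p) is T. ✗
e: Box Box (not q and p) is T. ✗
f: Box Box (not q and p) is T. ✗
Satisfying worlds: {c}.
So not Box Box (not q and p) fails at the other 5 worlds.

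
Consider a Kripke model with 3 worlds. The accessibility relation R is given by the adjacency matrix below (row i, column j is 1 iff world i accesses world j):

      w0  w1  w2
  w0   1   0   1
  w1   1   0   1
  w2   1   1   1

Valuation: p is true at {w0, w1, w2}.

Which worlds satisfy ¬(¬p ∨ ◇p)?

w0: ¬p ∨ ◇p is T. ✗
w1: ¬p ∨ ◇p is T. ✗
w2: ¬p ∨ ◇p is T. ✗

∅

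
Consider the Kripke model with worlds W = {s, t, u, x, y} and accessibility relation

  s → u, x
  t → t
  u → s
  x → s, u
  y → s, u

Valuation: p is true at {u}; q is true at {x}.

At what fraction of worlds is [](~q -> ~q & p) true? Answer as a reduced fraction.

1/5

s: successors {u, x}; ~q -> ~q & p there: u:T, x:T. ✓
t: successors {t}; ~q -> ~q & p there: t:F. ✗
u: successors {s}; ~q -> ~q & p there: s:F. ✗
x: successors {s, u}; ~q -> ~q & p there: s:F, u:T. ✗
y: successors {s, u}; ~q -> ~q & p there: s:F, u:T. ✗
That's 1 of 5 worlds, so 1/5.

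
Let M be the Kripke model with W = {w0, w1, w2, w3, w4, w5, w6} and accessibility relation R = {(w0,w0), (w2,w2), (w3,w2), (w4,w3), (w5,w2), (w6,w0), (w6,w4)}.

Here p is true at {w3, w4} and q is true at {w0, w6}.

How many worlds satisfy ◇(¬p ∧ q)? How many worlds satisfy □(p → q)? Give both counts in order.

2 and 5

For ◇(¬p ∧ q):
w0: successors {w0}; ¬p ∧ q there: w0:T. ✓
w1: no successors, so ◇(¬p ∧ q) fails. ✗
w2: successors {w2}; ¬p ∧ q there: w2:F. ✗
w3: successors {w2}; ¬p ∧ q there: w2:F. ✗
w4: successors {w3}; ¬p ∧ q there: w3:F. ✗
w5: successors {w2}; ¬p ∧ q there: w2:F. ✗
w6: successors {w0, w4}; ¬p ∧ q there: w0:T, w4:F. ✓
— 2 worlds.
For □(p → q):
w0: successors {w0}; p → q there: w0:T. ✓
w1: no successors, so □(p → q) holds vacuously. ✓
w2: successors {w2}; p → q there: w2:T. ✓
w3: successors {w2}; p → q there: w2:T. ✓
w4: successors {w3}; p → q there: w3:F. ✗
w5: successors {w2}; p → q there: w2:T. ✓
w6: successors {w0, w4}; p → q there: w0:T, w4:F. ✗
— 5 worlds.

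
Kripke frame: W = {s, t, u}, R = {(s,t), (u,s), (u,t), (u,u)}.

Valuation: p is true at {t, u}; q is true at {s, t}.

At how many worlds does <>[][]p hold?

2

s: successors {t}; [][]p there: t:T. ✓
t: no successors, so <>[][]p fails. ✗
u: successors {s, t, u}; [][]p there: s:T, t:T, u:F. ✓
Satisfying worlds: {s, u}.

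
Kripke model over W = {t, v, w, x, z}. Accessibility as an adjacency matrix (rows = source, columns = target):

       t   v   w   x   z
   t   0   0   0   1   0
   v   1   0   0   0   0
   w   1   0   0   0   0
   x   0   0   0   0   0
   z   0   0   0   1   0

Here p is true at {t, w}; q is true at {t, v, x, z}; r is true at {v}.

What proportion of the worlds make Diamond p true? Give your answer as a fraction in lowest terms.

t: successors {x}; p there: x:F. ✗
v: successors {t}; p there: t:T. ✓
w: successors {t}; p there: t:T. ✓
x: no successors, so Diamond p fails. ✗
z: successors {x}; p there: x:F. ✗
That's 2 of 5 worlds, so 2/5.

2/5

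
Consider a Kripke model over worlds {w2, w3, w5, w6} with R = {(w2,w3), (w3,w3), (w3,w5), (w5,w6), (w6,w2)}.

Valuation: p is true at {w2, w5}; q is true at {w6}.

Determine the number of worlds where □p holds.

1

w2: successors {w3}; p there: w3:F. ✗
w3: successors {w3, w5}; p there: w3:F, w5:T. ✗
w5: successors {w6}; p there: w6:F. ✗
w6: successors {w2}; p there: w2:T. ✓
Satisfying worlds: {w6}.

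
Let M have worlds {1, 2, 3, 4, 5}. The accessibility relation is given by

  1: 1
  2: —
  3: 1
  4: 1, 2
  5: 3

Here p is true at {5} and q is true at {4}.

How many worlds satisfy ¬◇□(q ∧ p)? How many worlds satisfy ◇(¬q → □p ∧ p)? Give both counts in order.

4 and 0

For ¬◇□(q ∧ p):
1: ◇□(q ∧ p) is F. ✓
2: ◇□(q ∧ p) is F. ✓
3: ◇□(q ∧ p) is F. ✓
4: ◇□(q ∧ p) is T. ✗
5: ◇□(q ∧ p) is F. ✓
— 4 worlds.
For ◇(¬q → □p ∧ p):
1: successors {1}; ¬q → □p ∧ p there: 1:F. ✗
2: no successors, so ◇(¬q → □p ∧ p) fails. ✗
3: successors {1}; ¬q → □p ∧ p there: 1:F. ✗
4: successors {1, 2}; ¬q → □p ∧ p there: 1:F, 2:F. ✗
5: successors {3}; ¬q → □p ∧ p there: 3:F. ✗
— 0 worlds.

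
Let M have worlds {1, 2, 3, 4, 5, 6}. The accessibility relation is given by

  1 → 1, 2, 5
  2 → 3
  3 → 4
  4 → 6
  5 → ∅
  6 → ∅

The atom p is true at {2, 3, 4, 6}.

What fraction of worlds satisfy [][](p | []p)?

5/6

1: successors {1, 2, 5}; [](p | []p) there: 1:F, 2:T, 5:T. ✗
2: successors {3}; [](p | []p) there: 3:T. ✓
3: successors {4}; [](p | []p) there: 4:T. ✓
4: successors {6}; [](p | []p) there: 6:T. ✓
5: no successors, so [][](p | []p) holds vacuously. ✓
6: no successors, so [][](p | []p) holds vacuously. ✓
That's 5 of 6 worlds, so 5/6.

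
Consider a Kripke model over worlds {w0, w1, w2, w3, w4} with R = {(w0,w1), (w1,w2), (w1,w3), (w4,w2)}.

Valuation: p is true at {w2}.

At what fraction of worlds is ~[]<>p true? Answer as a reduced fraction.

2/5

w0: []<>p is T. ✗
w1: []<>p is F. ✓
w2: []<>p is T. ✗
w3: []<>p is T. ✗
w4: []<>p is F. ✓
That's 2 of 5 worlds, so 2/5.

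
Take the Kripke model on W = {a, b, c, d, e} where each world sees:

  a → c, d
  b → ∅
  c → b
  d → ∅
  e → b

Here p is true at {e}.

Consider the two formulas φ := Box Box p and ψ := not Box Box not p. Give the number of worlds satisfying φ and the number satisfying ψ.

4 and 0

For Box Box p:
a: successors {c, d}; Box p there: c:F, d:T. ✗
b: no successors, so Box Box p holds vacuously. ✓
c: successors {b}; Box p there: b:T. ✓
d: no successors, so Box Box p holds vacuously. ✓
e: successors {b}; Box p there: b:T. ✓
— 4 worlds.
For not Box Box not p:
a: Box Box not p is T. ✗
b: Box Box not p is T. ✗
c: Box Box not p is T. ✗
d: Box Box not p is T. ✗
e: Box Box not p is T. ✗
— 0 worlds.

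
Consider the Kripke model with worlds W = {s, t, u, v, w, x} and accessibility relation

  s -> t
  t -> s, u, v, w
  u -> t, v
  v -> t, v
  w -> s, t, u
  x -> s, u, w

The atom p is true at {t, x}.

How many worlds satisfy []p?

1

s: successors {t}; p there: t:T. ✓
t: successors {s, u, v, w}; p there: s:F, u:F, v:F, w:F. ✗
u: successors {t, v}; p there: t:T, v:F. ✗
v: successors {t, v}; p there: t:T, v:F. ✗
w: successors {s, t, u}; p there: s:F, t:T, u:F. ✗
x: successors {s, u, w}; p there: s:F, u:F, w:F. ✗
Satisfying worlds: {s}.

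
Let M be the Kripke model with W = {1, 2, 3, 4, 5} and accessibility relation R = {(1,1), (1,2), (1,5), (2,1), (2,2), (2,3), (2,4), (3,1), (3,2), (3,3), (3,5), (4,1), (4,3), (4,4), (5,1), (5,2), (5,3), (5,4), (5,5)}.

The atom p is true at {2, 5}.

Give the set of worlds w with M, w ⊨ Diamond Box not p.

{2, 4, 5}

1: successors {1, 2, 5}; Box not p there: 1:F, 2:F, 5:F. ✗
2: successors {1, 2, 3, 4}; Box not p there: 1:F, 2:F, 3:F, 4:T. ✓
3: successors {1, 2, 3, 5}; Box not p there: 1:F, 2:F, 3:F, 5:F. ✗
4: successors {1, 3, 4}; Box not p there: 1:F, 3:F, 4:T. ✓
5: successors {1, 2, 3, 4, 5}; Box not p there: 1:F, 2:F, 3:F, 4:T, 5:F. ✓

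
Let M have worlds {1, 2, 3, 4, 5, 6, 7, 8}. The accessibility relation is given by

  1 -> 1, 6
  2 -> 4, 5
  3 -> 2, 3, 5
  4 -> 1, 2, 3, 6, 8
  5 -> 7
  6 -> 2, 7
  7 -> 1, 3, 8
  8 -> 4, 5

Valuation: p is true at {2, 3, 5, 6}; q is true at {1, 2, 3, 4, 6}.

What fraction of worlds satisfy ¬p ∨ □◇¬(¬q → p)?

3/4

1: ¬p is T, □◇¬(¬q → p) is F. ✓
2: ¬p is F, □◇¬(¬q → p) is T. ✓
3: ¬p is F, □◇¬(¬q → p) is F. ✗
4: ¬p is T, □◇¬(¬q → p) is F. ✓
5: ¬p is F, □◇¬(¬q → p) is T. ✓
6: ¬p is F, □◇¬(¬q → p) is F. ✗
7: ¬p is T, □◇¬(¬q → p) is F. ✓
8: ¬p is T, □◇¬(¬q → p) is T. ✓
That's 6 of 8 worlds, so 6/8 = 3/4.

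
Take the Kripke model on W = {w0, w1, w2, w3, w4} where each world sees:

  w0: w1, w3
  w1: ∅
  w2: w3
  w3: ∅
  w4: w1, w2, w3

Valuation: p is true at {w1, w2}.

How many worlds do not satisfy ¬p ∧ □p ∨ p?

w0: ¬p ∧ □p is F, p is F. ✗
w1: ¬p ∧ □p is F, p is T. ✓
w2: ¬p ∧ □p is F, p is T. ✓
w3: ¬p ∧ □p is T, p is F. ✓
w4: ¬p ∧ □p is F, p is F. ✗
Satisfying worlds: {w1, w2, w3}.
So ¬p ∧ □p ∨ p fails at the other 2 worlds.

2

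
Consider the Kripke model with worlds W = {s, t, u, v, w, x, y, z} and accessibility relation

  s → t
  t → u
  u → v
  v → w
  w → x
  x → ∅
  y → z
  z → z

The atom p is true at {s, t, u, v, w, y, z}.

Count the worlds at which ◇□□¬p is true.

s: successors {t}; □□¬p there: t:F. ✗
t: successors {u}; □□¬p there: u:F. ✗
u: successors {v}; □□¬p there: v:T. ✓
v: successors {w}; □□¬p there: w:T. ✓
w: successors {x}; □□¬p there: x:T. ✓
x: no successors, so ◇□□¬p fails. ✗
y: successors {z}; □□¬p there: z:F. ✗
z: successors {z}; □□¬p there: z:F. ✗
Satisfying worlds: {u, v, w}.

3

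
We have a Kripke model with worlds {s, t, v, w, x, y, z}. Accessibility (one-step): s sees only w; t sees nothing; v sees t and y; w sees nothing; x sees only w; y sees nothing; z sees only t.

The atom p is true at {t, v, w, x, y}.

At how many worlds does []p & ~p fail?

s: []p is T, ~p is T. ✓
t: []p is T, ~p is F. ✗
v: []p is T, ~p is F. ✗
w: []p is T, ~p is F. ✗
x: []p is T, ~p is F. ✗
y: []p is T, ~p is F. ✗
z: []p is T, ~p is T. ✓
Satisfying worlds: {s, z}.
So []p & ~p fails at the other 5 worlds.

5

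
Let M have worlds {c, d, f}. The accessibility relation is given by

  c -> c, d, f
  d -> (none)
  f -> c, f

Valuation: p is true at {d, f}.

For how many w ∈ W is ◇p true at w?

2

c: successors {c, d, f}; p there: c:F, d:T, f:T. ✓
d: no successors, so ◇p fails. ✗
f: successors {c, f}; p there: c:F, f:T. ✓
Satisfying worlds: {c, f}.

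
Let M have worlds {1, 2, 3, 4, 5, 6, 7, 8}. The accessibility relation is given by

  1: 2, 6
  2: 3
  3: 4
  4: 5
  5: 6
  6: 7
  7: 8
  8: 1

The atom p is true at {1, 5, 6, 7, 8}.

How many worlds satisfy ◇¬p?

3

1: successors {2, 6}; ¬p there: 2:T, 6:F. ✓
2: successors {3}; ¬p there: 3:T. ✓
3: successors {4}; ¬p there: 4:T. ✓
4: successors {5}; ¬p there: 5:F. ✗
5: successors {6}; ¬p there: 6:F. ✗
6: successors {7}; ¬p there: 7:F. ✗
7: successors {8}; ¬p there: 8:F. ✗
8: successors {1}; ¬p there: 1:F. ✗
Satisfying worlds: {1, 2, 3}.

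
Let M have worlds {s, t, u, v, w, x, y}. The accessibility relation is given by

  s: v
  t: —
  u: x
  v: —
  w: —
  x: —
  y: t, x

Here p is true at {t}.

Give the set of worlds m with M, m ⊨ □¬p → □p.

s: □¬p is T, □p is F. ✗
t: □¬p is T, □p is T. ✓
u: □¬p is T, □p is F. ✗
v: □¬p is T, □p is T. ✓
w: □¬p is T, □p is T. ✓
x: □¬p is T, □p is T. ✓
y: □¬p is F, □p is F. ✓

{t, v, w, x, y}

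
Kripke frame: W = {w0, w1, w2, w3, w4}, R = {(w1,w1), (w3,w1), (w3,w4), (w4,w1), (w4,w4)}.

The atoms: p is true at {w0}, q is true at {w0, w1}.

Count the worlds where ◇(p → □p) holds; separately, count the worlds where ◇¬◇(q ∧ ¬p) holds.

For ◇(p → □p):
w0: no successors, so ◇(p → □p) fails. ✗
w1: successors {w1}; p → □p there: w1:T. ✓
w2: no successors, so ◇(p → □p) fails. ✗
w3: successors {w1, w4}; p → □p there: w1:T, w4:T. ✓
w4: successors {w1, w4}; p → □p there: w1:T, w4:T. ✓
— 3 worlds.
For ◇¬◇(q ∧ ¬p):
w0: no successors, so ◇¬◇(q ∧ ¬p) fails. ✗
w1: successors {w1}; ¬◇(q ∧ ¬p) there: w1:F. ✗
w2: no successors, so ◇¬◇(q ∧ ¬p) fails. ✗
w3: successors {w1, w4}; ¬◇(q ∧ ¬p) there: w1:F, w4:F. ✗
w4: successors {w1, w4}; ¬◇(q ∧ ¬p) there: w1:F, w4:F. ✗
— 0 worlds.

3 and 0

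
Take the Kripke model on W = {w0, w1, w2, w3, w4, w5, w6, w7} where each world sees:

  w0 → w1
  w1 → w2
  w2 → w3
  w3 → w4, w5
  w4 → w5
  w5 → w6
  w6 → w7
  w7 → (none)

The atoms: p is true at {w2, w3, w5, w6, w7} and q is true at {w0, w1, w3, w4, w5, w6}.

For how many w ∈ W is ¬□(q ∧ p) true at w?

w0: □(q ∧ p) is F. ✓
w1: □(q ∧ p) is F. ✓
w2: □(q ∧ p) is T. ✗
w3: □(q ∧ p) is F. ✓
w4: □(q ∧ p) is T. ✗
w5: □(q ∧ p) is T. ✗
w6: □(q ∧ p) is F. ✓
w7: □(q ∧ p) is T. ✗
Satisfying worlds: {w0, w1, w3, w6}.

4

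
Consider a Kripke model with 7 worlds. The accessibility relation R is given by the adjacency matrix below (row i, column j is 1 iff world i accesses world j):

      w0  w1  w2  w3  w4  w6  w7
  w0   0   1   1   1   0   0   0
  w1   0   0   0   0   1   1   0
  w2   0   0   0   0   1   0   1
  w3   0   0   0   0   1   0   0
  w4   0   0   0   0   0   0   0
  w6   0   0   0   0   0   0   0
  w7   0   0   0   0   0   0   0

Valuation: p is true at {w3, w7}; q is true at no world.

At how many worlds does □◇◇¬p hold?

w0: successors {w1, w2, w3}; ◇◇¬p there: w1:F, w2:F, w3:F. ✗
w1: successors {w4, w6}; ◇◇¬p there: w4:F, w6:F. ✗
w2: successors {w4, w7}; ◇◇¬p there: w4:F, w7:F. ✗
w3: successors {w4}; ◇◇¬p there: w4:F. ✗
w4: no successors, so □◇◇¬p holds vacuously. ✓
w6: no successors, so □◇◇¬p holds vacuously. ✓
w7: no successors, so □◇◇¬p holds vacuously. ✓
Satisfying worlds: {w4, w6, w7}.

3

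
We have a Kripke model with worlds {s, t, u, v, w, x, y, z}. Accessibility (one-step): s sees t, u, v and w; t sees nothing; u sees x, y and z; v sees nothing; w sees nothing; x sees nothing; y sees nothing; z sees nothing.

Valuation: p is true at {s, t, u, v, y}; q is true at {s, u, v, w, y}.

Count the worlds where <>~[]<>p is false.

7

s: successors {t, u, v, w}; ~[]<>p there: t:F, u:T, v:F, w:F. ✓
t: no successors, so <>~[]<>p fails. ✗
u: successors {x, y, z}; ~[]<>p there: x:F, y:F, z:F. ✗
v: no successors, so <>~[]<>p fails. ✗
w: no successors, so <>~[]<>p fails. ✗
x: no successors, so <>~[]<>p fails. ✗
y: no successors, so <>~[]<>p fails. ✗
z: no successors, so <>~[]<>p fails. ✗
Satisfying worlds: {s}.
So <>~[]<>p fails at the other 7 worlds.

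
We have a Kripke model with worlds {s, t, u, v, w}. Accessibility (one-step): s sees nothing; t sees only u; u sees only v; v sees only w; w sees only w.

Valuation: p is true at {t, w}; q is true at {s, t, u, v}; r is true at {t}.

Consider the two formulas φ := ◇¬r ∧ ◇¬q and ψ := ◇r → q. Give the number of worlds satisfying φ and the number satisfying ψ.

For ◇¬r ∧ ◇¬q:
s: ◇¬r is F, ◇¬q is F. ✗
t: ◇¬r is T, ◇¬q is F. ✗
u: ◇¬r is T, ◇¬q is F. ✗
v: ◇¬r is T, ◇¬q is T. ✓
w: ◇¬r is T, ◇¬q is T. ✓
— 2 worlds.
For ◇r → q:
s: ◇r is F, q is T. ✓
t: ◇r is F, q is T. ✓
u: ◇r is F, q is T. ✓
v: ◇r is F, q is T. ✓
w: ◇r is F, q is F. ✓
— 5 worlds.

2 and 5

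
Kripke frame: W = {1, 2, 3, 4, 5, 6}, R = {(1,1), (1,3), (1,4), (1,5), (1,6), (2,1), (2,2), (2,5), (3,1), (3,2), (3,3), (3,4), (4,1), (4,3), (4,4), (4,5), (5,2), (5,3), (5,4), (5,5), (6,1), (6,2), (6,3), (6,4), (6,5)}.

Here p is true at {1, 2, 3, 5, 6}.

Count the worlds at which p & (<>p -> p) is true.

1: p is T, <>p -> p is T. ✓
2: p is T, <>p -> p is T. ✓
3: p is T, <>p -> p is T. ✓
4: p is F, <>p -> p is F. ✗
5: p is T, <>p -> p is T. ✓
6: p is T, <>p -> p is T. ✓
Satisfying worlds: {1, 2, 3, 5, 6}.

5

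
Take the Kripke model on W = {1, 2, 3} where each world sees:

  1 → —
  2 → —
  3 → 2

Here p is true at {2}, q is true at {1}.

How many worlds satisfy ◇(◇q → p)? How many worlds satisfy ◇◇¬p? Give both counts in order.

1 and 0

For ◇(◇q → p):
1: no successors, so ◇(◇q → p) fails. ✗
2: no successors, so ◇(◇q → p) fails. ✗
3: successors {2}; ◇q → p there: 2:T. ✓
— 1 world.
For ◇◇¬p:
1: no successors, so ◇◇¬p fails. ✗
2: no successors, so ◇◇¬p fails. ✗
3: successors {2}; ◇¬p there: 2:F. ✗
— 0 worlds.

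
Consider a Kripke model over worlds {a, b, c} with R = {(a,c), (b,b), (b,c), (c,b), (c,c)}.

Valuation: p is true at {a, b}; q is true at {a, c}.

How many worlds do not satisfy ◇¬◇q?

a: successors {c}; ¬◇q there: c:F. ✗
b: successors {b, c}; ¬◇q there: b:F, c:F. ✗
c: successors {b, c}; ¬◇q there: b:F, c:F. ✗
Satisfying worlds: ∅.
So ◇¬◇q fails at the other 3 worlds.

3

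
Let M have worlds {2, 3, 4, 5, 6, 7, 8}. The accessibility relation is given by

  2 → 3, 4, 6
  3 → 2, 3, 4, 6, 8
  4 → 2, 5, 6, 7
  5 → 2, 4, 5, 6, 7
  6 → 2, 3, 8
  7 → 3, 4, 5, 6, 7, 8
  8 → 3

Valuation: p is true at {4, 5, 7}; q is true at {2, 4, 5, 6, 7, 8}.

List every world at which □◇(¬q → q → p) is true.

{2, 3, 4, 5, 6, 7, 8}

2: successors {3, 4, 6}; ◇(¬q → q → p) there: 3:T, 4:T, 6:T. ✓
3: successors {2, 3, 4, 6, 8}; ◇(¬q → q → p) there: 2:T, 3:T, 4:T, 6:T, 8:T. ✓
4: successors {2, 5, 6, 7}; ◇(¬q → q → p) there: 2:T, 5:T, 6:T, 7:T. ✓
5: successors {2, 4, 5, 6, 7}; ◇(¬q → q → p) there: 2:T, 4:T, 5:T, 6:T, 7:T. ✓
6: successors {2, 3, 8}; ◇(¬q → q → p) there: 2:T, 3:T, 8:T. ✓
7: successors {3, 4, 5, 6, 7, 8}; ◇(¬q → q → p) there: 3:T, 4:T, 5:T, 6:T, 7:T, 8:T. ✓
8: successors {3}; ◇(¬q → q → p) there: 3:T. ✓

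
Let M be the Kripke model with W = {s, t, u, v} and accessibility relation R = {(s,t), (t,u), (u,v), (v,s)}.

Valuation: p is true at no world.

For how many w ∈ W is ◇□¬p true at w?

4

s: successors {t}; □¬p there: t:T. ✓
t: successors {u}; □¬p there: u:T. ✓
u: successors {v}; □¬p there: v:T. ✓
v: successors {s}; □¬p there: s:T. ✓
Satisfying worlds: {s, t, u, v}.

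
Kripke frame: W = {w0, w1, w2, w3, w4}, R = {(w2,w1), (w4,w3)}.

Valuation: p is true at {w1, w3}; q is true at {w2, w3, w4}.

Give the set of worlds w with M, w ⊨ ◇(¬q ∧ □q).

w0: no successors, so ◇(¬q ∧ □q) fails. ✗
w1: no successors, so ◇(¬q ∧ □q) fails. ✗
w2: successors {w1}; ¬q ∧ □q there: w1:T. ✓
w3: no successors, so ◇(¬q ∧ □q) fails. ✗
w4: successors {w3}; ¬q ∧ □q there: w3:F. ✗

{w2}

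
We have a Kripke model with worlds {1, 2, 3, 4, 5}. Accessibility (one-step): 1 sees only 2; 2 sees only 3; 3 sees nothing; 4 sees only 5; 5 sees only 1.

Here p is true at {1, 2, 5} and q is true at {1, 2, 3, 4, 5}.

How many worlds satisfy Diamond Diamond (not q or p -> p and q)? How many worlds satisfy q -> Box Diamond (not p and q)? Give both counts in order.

For Diamond Diamond (not q or p -> p and q):
1: successors {2}; Diamond (not q or p -> p and q) there: 2:T. ✓
2: successors {3}; Diamond (not q or p -> p and q) there: 3:F. ✗
3: no successors, so Diamond Diamond (not q or p -> p and q) fails. ✗
4: successors {5}; Diamond (not q or p -> p and q) there: 5:T. ✓
5: successors {1}; Diamond (not q or p -> p and q) there: 1:T. ✓
— 3 worlds.
For q -> Box Diamond (not p and q):
1: q is T, Box Diamond (not p and q) is T. ✓
2: q is T, Box Diamond (not p and q) is F. ✗
3: q is T, Box Diamond (not p and q) is T. ✓
4: q is T, Box Diamond (not p and q) is F. ✗
5: q is T, Box Diamond (not p and q) is F. ✗
— 2 worlds.

3 and 2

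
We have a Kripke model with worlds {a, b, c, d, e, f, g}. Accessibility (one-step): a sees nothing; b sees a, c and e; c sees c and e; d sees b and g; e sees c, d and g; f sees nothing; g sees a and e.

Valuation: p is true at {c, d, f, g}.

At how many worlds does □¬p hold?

a: no successors, so □¬p holds vacuously. ✓
b: successors {a, c, e}; ¬p there: a:T, c:F, e:T. ✗
c: successors {c, e}; ¬p there: c:F, e:T. ✗
d: successors {b, g}; ¬p there: b:T, g:F. ✗
e: successors {c, d, g}; ¬p there: c:F, d:F, g:F. ✗
f: no successors, so □¬p holds vacuously. ✓
g: successors {a, e}; ¬p there: a:T, e:T. ✓
Satisfying worlds: {a, f, g}.

3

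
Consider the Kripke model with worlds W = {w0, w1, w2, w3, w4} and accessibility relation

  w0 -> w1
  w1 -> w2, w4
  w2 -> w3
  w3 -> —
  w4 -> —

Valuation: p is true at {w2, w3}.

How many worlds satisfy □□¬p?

w0: successors {w1}; □¬p there: w1:F. ✗
w1: successors {w2, w4}; □¬p there: w2:F, w4:T. ✗
w2: successors {w3}; □¬p there: w3:T. ✓
w3: no successors, so □□¬p holds vacuously. ✓
w4: no successors, so □□¬p holds vacuously. ✓
Satisfying worlds: {w2, w3, w4}.

3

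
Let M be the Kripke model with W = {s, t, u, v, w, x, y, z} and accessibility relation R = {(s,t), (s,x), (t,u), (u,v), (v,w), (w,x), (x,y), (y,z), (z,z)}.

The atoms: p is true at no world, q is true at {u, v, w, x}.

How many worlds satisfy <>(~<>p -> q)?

s: successors {t, x}; ~<>p -> q there: t:F, x:T. ✓
t: successors {u}; ~<>p -> q there: u:T. ✓
u: successors {v}; ~<>p -> q there: v:T. ✓
v: successors {w}; ~<>p -> q there: w:T. ✓
w: successors {x}; ~<>p -> q there: x:T. ✓
x: successors {y}; ~<>p -> q there: y:F. ✗
y: successors {z}; ~<>p -> q there: z:F. ✗
z: successors {z}; ~<>p -> q there: z:F. ✗
Satisfying worlds: {s, t, u, v, w}.

5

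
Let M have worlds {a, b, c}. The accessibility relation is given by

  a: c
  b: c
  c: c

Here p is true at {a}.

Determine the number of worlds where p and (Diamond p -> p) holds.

a: p is T, Diamond p -> p is T. ✓
b: p is F, Diamond p -> p is T. ✗
c: p is F, Diamond p -> p is T. ✗
Satisfying worlds: {a}.

1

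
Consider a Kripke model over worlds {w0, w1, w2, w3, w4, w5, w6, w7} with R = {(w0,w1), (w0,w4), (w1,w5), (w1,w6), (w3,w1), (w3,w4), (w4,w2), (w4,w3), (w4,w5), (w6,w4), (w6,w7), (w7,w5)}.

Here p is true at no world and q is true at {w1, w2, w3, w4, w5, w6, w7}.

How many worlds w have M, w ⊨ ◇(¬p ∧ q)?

6

w0: successors {w1, w4}; ¬p ∧ q there: w1:T, w4:T. ✓
w1: successors {w5, w6}; ¬p ∧ q there: w5:T, w6:T. ✓
w2: no successors, so ◇(¬p ∧ q) fails. ✗
w3: successors {w1, w4}; ¬p ∧ q there: w1:T, w4:T. ✓
w4: successors {w2, w3, w5}; ¬p ∧ q there: w2:T, w3:T, w5:T. ✓
w5: no successors, so ◇(¬p ∧ q) fails. ✗
w6: successors {w4, w7}; ¬p ∧ q there: w4:T, w7:T. ✓
w7: successors {w5}; ¬p ∧ q there: w5:T. ✓
Satisfying worlds: {w0, w1, w3, w4, w6, w7}.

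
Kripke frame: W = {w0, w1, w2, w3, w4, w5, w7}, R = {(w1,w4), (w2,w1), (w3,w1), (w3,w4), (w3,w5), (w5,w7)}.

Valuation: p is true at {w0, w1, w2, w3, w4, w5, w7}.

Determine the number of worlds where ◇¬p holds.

0

w0: no successors, so ◇¬p fails. ✗
w1: successors {w4}; ¬p there: w4:F. ✗
w2: successors {w1}; ¬p there: w1:F. ✗
w3: successors {w1, w4, w5}; ¬p there: w1:F, w4:F, w5:F. ✗
w4: no successors, so ◇¬p fails. ✗
w5: successors {w7}; ¬p there: w7:F. ✗
w7: no successors, so ◇¬p fails. ✗
Satisfying worlds: ∅.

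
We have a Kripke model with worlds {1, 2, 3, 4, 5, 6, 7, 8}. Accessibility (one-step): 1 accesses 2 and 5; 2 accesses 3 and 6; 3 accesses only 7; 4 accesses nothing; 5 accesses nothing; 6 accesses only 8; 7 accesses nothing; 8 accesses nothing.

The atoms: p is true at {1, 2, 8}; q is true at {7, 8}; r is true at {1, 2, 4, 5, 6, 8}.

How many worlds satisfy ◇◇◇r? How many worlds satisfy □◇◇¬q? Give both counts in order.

1 and 4

For ◇◇◇r:
1: successors {2, 5}; ◇◇r there: 2:T, 5:F. ✓
2: successors {3, 6}; ◇◇r there: 3:F, 6:F. ✗
3: successors {7}; ◇◇r there: 7:F. ✗
4: no successors, so ◇◇◇r fails. ✗
5: no successors, so ◇◇◇r fails. ✗
6: successors {8}; ◇◇r there: 8:F. ✗
7: no successors, so ◇◇◇r fails. ✗
8: no successors, so ◇◇◇r fails. ✗
— 1 world.
For □◇◇¬q:
1: successors {2, 5}; ◇◇¬q there: 2:F, 5:F. ✗
2: successors {3, 6}; ◇◇¬q there: 3:F, 6:F. ✗
3: successors {7}; ◇◇¬q there: 7:F. ✗
4: no successors, so □◇◇¬q holds vacuously. ✓
5: no successors, so □◇◇¬q holds vacuously. ✓
6: successors {8}; ◇◇¬q there: 8:F. ✗
7: no successors, so □◇◇¬q holds vacuously. ✓
8: no successors, so □◇◇¬q holds vacuously. ✓
— 4 worlds.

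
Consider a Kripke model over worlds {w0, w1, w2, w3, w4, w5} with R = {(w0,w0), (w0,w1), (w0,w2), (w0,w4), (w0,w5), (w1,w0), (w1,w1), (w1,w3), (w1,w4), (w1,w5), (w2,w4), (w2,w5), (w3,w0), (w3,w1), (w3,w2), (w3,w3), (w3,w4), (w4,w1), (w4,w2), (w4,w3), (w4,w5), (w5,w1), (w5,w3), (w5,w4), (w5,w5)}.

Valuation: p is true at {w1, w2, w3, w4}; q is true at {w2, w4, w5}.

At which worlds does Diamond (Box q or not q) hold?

{w0, w1, w3, w4, w5}

w0: successors {w0, w1, w2, w4, w5}; Box q or not q there: w0:T, w1:T, w2:T, w4:F, w5:F. ✓
w1: successors {w0, w1, w3, w4, w5}; Box q or not q there: w0:T, w1:T, w3:T, w4:F, w5:F. ✓
w2: successors {w4, w5}; Box q or not q there: w4:F, w5:F. ✗
w3: successors {w0, w1, w2, w3, w4}; Box q or not q there: w0:T, w1:T, w2:T, w3:T, w4:F. ✓
w4: successors {w1, w2, w3, w5}; Box q or not q there: w1:T, w2:T, w3:T, w5:F. ✓
w5: successors {w1, w3, w4, w5}; Box q or not q there: w1:T, w3:T, w4:F, w5:F. ✓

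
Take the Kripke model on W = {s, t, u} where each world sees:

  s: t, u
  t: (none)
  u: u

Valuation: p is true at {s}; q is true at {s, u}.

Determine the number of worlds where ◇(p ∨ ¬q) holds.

1

s: successors {t, u}; p ∨ ¬q there: t:T, u:F. ✓
t: no successors, so ◇(p ∨ ¬q) fails. ✗
u: successors {u}; p ∨ ¬q there: u:F. ✗
Satisfying worlds: {s}.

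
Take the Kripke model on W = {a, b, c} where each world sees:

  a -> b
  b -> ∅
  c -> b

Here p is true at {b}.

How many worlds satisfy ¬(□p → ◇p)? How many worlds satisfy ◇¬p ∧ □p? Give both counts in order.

For ¬(□p → ◇p):
a: □p → ◇p is T. ✗
b: □p → ◇p is F. ✓
c: □p → ◇p is T. ✗
— 1 world.
For ◇¬p ∧ □p:
a: ◇¬p is F, □p is T. ✗
b: ◇¬p is F, □p is T. ✗
c: ◇¬p is F, □p is T. ✗
— 0 worlds.

1 and 0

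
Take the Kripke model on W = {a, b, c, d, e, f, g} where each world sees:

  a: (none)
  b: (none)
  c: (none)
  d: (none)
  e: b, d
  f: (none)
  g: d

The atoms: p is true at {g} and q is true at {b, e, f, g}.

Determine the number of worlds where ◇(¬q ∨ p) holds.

a: no successors, so ◇(¬q ∨ p) fails. ✗
b: no successors, so ◇(¬q ∨ p) fails. ✗
c: no successors, so ◇(¬q ∨ p) fails. ✗
d: no successors, so ◇(¬q ∨ p) fails. ✗
e: successors {b, d}; ¬q ∨ p there: b:F, d:T. ✓
f: no successors, so ◇(¬q ∨ p) fails. ✗
g: successors {d}; ¬q ∨ p there: d:T. ✓
Satisfying worlds: {e, g}.

2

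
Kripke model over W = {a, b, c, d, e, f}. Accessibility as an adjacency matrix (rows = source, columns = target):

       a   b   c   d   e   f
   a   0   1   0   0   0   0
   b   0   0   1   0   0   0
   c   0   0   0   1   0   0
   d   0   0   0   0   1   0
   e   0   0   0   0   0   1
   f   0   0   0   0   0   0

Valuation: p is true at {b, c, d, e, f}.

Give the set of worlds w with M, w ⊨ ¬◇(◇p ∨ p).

{f}

a: ◇(◇p ∨ p) is T. ✗
b: ◇(◇p ∨ p) is T. ✗
c: ◇(◇p ∨ p) is T. ✗
d: ◇(◇p ∨ p) is T. ✗
e: ◇(◇p ∨ p) is T. ✗
f: ◇(◇p ∨ p) is F. ✓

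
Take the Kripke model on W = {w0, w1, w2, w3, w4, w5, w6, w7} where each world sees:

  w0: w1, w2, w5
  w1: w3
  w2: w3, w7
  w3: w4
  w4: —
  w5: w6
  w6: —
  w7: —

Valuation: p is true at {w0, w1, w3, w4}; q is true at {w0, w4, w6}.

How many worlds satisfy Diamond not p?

3

w0: successors {w1, w2, w5}; not p there: w1:F, w2:T, w5:T. ✓
w1: successors {w3}; not p there: w3:F. ✗
w2: successors {w3, w7}; not p there: w3:F, w7:T. ✓
w3: successors {w4}; not p there: w4:F. ✗
w4: no successors, so Diamond not p fails. ✗
w5: successors {w6}; not p there: w6:T. ✓
w6: no successors, so Diamond not p fails. ✗
w7: no successors, so Diamond not p fails. ✗
Satisfying worlds: {w0, w2, w5}.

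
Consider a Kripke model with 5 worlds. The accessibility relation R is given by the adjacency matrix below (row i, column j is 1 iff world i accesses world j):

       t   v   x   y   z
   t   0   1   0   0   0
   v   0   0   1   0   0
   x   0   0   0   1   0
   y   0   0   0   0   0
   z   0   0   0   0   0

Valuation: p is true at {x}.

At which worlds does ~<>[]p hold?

t: <>[]p is T. ✗
v: <>[]p is F. ✓
x: <>[]p is T. ✗
y: <>[]p is F. ✓
z: <>[]p is F. ✓

{v, y, z}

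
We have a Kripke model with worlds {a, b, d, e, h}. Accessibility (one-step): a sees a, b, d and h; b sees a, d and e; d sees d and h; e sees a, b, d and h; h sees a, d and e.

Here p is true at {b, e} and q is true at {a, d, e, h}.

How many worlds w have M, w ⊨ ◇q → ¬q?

a: ◇q is T, ¬q is F. ✗
b: ◇q is T, ¬q is T. ✓
d: ◇q is T, ¬q is F. ✗
e: ◇q is T, ¬q is F. ✗
h: ◇q is T, ¬q is F. ✗
Satisfying worlds: {b}.

1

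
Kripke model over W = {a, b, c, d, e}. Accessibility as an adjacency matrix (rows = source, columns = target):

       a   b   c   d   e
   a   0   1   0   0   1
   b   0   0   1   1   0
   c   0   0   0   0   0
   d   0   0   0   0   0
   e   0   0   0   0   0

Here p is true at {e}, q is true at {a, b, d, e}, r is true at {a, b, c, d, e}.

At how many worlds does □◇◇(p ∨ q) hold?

3

a: successors {b, e}; ◇◇(p ∨ q) there: b:F, e:F. ✗
b: successors {c, d}; ◇◇(p ∨ q) there: c:F, d:F. ✗
c: no successors, so □◇◇(p ∨ q) holds vacuously. ✓
d: no successors, so □◇◇(p ∨ q) holds vacuously. ✓
e: no successors, so □◇◇(p ∨ q) holds vacuously. ✓
Satisfying worlds: {c, d, e}.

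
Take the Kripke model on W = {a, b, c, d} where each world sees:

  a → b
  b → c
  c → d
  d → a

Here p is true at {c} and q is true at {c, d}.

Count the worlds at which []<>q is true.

2

a: successors {b}; <>q there: b:T. ✓
b: successors {c}; <>q there: c:T. ✓
c: successors {d}; <>q there: d:F. ✗
d: successors {a}; <>q there: a:F. ✗
Satisfying worlds: {a, b}.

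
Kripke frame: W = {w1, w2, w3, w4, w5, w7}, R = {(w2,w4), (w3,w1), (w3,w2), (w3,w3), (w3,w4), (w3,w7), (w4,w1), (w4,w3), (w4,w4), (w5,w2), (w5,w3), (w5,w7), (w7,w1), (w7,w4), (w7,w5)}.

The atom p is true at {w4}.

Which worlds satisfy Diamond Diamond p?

{w2, w3, w4, w5, w7}

w1: no successors, so Diamond Diamond p fails. ✗
w2: successors {w4}; Diamond p there: w4:T. ✓
w3: successors {w1, w2, w3, w4, w7}; Diamond p there: w1:F, w2:T, w3:T, w4:T, w7:T. ✓
w4: successors {w1, w3, w4}; Diamond p there: w1:F, w3:T, w4:T. ✓
w5: successors {w2, w3, w7}; Diamond p there: w2:T, w3:T, w7:T. ✓
w7: successors {w1, w4, w5}; Diamond p there: w1:F, w4:T, w5:F. ✓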